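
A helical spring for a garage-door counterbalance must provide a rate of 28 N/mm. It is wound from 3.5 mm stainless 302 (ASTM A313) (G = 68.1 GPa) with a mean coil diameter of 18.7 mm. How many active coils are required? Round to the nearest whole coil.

N_a = Gd⁴/(8D³k) = (68.1×10³ × 3.5⁴)/(8 × 18.7³ × 28)
    = 1.02193e+07 / 1.46478e+06 = 6.977 → 7 coils

7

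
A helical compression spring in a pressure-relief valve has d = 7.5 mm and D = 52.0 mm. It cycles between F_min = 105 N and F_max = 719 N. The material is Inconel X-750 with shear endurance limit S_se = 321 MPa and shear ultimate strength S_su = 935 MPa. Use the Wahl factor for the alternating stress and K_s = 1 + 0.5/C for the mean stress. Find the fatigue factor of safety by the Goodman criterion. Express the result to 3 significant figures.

1.95

C = D/d = 52.0/7.5 = 6.9333; K_W = (4C−1)/(4C−4)+0.615/C = 1.2151; K_s = 1+0.5/C = 1.0721
F_a = (F_max−F_min)/2 = 307 N; F_m = (F_max+F_min)/2 = 412 N
τ_a = K_W·8F_aD/(πd³) = 1.2151 × 96.36 = 117.09 MPa
τ_m = K_s·8F_mD/(πd³) = 1.0721 × 129.32 = 138.64 MPa
Goodman: 1/n_f = τ_a/S_se + τ_m/S_su = 117.09/321 + 138.64/935 = 0.36476 + 0.14828 = 0.51304
n_f = 1/0.51304 = 1.949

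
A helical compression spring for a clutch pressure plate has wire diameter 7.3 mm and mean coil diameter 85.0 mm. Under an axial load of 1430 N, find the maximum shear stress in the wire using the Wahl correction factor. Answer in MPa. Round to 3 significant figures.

Spring index C = D/d = 85.0/7.3 = 11.6438
K_W = (4C−1)/(4C−4) + 0.615/C = 45.575/42.575 + 0.0528 = 1.1233
τ₀ = 8FD/(πd³) = 8·1430·85.0/(π·7.3³) = 972400/1222.1 = 795.66 MPa
τ_max = K·τ₀ = 1.1233 × 795.66 = 893.75 MPa

894 MPa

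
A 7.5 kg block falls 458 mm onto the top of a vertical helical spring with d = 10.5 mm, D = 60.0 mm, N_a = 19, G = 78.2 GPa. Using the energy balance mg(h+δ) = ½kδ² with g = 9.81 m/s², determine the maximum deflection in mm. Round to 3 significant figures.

k = Gd⁴/(8D³N_a) = (78.2×10³)(10.5⁴)/(8·60.0³·19) = 28.951 N/mm
W = mg = 7.5 × 9.81 = 73.575 N
½kδ² − Wδ − Wh = 0 → δ = (W + √(W² + 2kWh))/k
δ = (73.575 + √(5413.3 + 1.95116e+06))/28.951 = (73.575 + 1398.8)/28.951 = 50.856 mm

50.9 mm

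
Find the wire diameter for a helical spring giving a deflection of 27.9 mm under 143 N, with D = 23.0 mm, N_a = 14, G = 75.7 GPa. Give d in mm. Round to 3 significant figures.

3.10 mm

Required rate k = F/δ = 143/27.9 = 5.1254 N/mm
d = (8D³N_a·k / G)^(1/4) = (8·23.0³·14·5.1254 / (75.7×10³))^0.25
  = (92.265)^0.25 = 3.0993 mm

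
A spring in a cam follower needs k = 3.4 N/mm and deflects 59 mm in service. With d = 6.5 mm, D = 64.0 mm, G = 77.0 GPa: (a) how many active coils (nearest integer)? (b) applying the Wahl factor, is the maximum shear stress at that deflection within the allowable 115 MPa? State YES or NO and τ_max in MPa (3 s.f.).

(a) 19 coils; (b) NO, τ_max = 139 MPa

N_a = Gd⁴/(8D³k) = (77.0×10³)(6.5⁴)/(8·64.0³·3.4) = 19.28 → N_a = 19
Actual rate k = Gd⁴/(8D³·19) = 3.4495 N/mm
Working load F = kδ = 3.4495·59 = 203.52 N
C = 64.0/6.5 = 9.8462; K_W = (4C−1)/(4C−4)+0.615/C = 1.1472
τ_max = K_W·8FD/(πd³) = 1.1472·120.78 = 138.56 MPa
τ_max > 115 MPa → exceeds allowable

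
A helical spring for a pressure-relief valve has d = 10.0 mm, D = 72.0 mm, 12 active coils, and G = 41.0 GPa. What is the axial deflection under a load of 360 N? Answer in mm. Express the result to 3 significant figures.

31.5 mm

k = Gd⁴/(8D³N_a) = (41.0×10³)(10.0⁴)/(8·72.0³·12) = 11.442 N/mm
δ = F/k = 360 / 11.442 = 31.462 mm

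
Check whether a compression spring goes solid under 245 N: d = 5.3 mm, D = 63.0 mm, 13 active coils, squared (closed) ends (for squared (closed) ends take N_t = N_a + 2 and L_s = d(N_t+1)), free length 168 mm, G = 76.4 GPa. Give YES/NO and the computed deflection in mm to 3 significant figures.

YES, δ = 106 mm

k = Gd⁴/(8D³N_a) = (76.4×10³)(5.3⁴)/(8·63.0³·13) = 2.3182 N/mm
N_t = 15; L_s = 5.3·16 = 84.8 mm; δ_solid = L₀ − L_s = 168 − 84.8 = 83.2 mm
δ = F/k = 245/2.3182 = 105.69 mm
δ ≥ δ_solid → spring goes solid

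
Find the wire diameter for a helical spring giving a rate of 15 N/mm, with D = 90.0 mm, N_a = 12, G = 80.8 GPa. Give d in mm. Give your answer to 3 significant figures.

10.7 mm

d = (8D³N_a·k / G)^(1/4) = (8·90.0³·12·15 / (80.8×10³))^0.25
  = (12992)^0.25 = 10.6763 mm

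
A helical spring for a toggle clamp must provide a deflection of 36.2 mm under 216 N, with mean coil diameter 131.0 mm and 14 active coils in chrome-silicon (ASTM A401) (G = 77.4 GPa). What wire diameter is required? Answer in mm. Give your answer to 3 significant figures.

Required rate k = F/δ = 216/36.2 = 5.9669 N/mm
d = (8D³N_a·k / G)^(1/4) = (8·131.0³·14·5.9669 / (77.4×10³))^0.25
  = (19410)^0.25 = 11.8035 mm

11.8 mm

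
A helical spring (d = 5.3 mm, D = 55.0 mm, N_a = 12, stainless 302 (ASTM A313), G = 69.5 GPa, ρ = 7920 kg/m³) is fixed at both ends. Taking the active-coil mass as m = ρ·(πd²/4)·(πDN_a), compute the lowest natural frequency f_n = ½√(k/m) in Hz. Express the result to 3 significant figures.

48.7 Hz

k = Gd⁴/(8D³N_a) = (69.5×10³)(5.3⁴)/(8·55.0³·12) = 3.4334 N/mm = 3433.4 N/m
Wire length L = πDN_a = π·55.0·12 = 2073.5 mm
m = ρ·(πd²/4)·L = 7920 × 22.062×10⁻⁶ m² × 2.0735 m = 0.36229 kg
f_n = ½√(k/m) = 0.5·√(3433.4/0.36229) = 0.5·√(9476.9) = 48.675 Hz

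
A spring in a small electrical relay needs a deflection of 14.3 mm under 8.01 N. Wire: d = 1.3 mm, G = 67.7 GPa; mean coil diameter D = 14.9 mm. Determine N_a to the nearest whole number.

Required rate k = F/δ = 8.01/14.3 = 0.56014 N/mm
N_a = Gd⁴/(8D³k) = (67.7×10³ × 1.3⁴)/(8 × 14.9³ × 0.56014)
    = 193358 / 14823.3 = 13.04 → 13 coils

13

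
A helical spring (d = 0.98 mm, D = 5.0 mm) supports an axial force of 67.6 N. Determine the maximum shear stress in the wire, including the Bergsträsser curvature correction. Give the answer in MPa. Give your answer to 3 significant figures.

Spring index C = D/d = 5.0/0.98 = 5.1020
K_B = (4C+2)/(4C−3) = 22.408/17.408 = 1.2872
τ₀ = 8FD/(πd³) = 8·67.6·5.0/(π·0.98³) = 2704/2.9568 = 914.49 MPa
τ_max = K·τ₀ = 1.2872 × 914.49 = 1177.2 MPa

1180 MPa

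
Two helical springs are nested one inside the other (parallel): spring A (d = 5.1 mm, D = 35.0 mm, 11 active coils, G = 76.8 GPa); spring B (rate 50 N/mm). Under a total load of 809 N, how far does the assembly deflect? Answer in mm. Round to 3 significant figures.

k_A = Gd⁴/(8D³N_a) = (76.8×10³)(5.1⁴)/(8·35.0³·11) = 13.771 N/mm
Parallel: k_eq = 13.771 + 50 = 63.771 N/mm
δ = F/k_eq = 809/63.771 = 12.686 mm

12.7 mm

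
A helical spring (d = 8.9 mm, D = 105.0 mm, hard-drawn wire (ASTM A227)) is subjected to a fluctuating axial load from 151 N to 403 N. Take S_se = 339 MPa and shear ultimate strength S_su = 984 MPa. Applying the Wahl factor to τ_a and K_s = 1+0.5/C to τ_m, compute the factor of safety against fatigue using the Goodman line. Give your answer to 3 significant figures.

3.71

C = D/d = 105.0/8.9 = 11.7978; K_W = (4C−1)/(4C−4)+0.615/C = 1.1216; K_s = 1+0.5/C = 1.0424
F_a = (F_max−F_min)/2 = 126 N; F_m = (F_max+F_min)/2 = 277 N
τ_a = K_W·8F_aD/(πd³) = 1.1216 × 47.789 = 53.6 MPa
τ_m = K_s·8F_mD/(πd³) = 1.0424 × 105.06 = 109.51 MPa
Goodman: 1/n_f = τ_a/S_se + τ_m/S_su = 53.6/339 + 109.51/984 = 0.15811 + 0.11129 = 0.26941
n_f = 1/0.26941 = 3.712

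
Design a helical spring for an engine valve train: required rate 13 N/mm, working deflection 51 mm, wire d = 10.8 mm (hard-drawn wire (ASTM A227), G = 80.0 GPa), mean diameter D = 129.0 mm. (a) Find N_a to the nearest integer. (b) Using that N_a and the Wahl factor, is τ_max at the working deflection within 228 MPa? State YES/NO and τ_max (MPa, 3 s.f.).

(a) 5 coils; (b) YES, τ_max = 189 MPa

N_a = Gd⁴/(8D³k) = (80.0×10³)(10.8⁴)/(8·129.0³·13) = 4.875 → N_a = 5
Actual rate k = Gd⁴/(8D³·5) = 12.675 N/mm
Working load F = kδ = 12.675·51 = 646.44 N
C = 129.0/10.8 = 11.9444; K_W = (4C−1)/(4C−4)+0.615/C = 1.1200
τ_max = K_W·8FD/(πd³) = 1.1200·168.57 = 188.8 MPa
τ_max ≤ 228 MPa → acceptable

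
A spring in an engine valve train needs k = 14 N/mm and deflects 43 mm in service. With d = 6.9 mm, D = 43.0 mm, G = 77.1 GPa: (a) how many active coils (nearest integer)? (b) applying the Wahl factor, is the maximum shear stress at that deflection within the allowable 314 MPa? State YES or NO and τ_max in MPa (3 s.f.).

N_a = Gd⁴/(8D³k) = (77.1×10³)(6.9⁴)/(8·43.0³·14) = 19.63 → N_a = 20
Actual rate k = Gd⁴/(8D³·20) = 13.738 N/mm
Working load F = kδ = 13.738·43 = 590.74 N
C = 43.0/6.9 = 6.2319; K_W = (4C−1)/(4C−4)+0.615/C = 1.2420
τ_max = K_W·8FD/(πd³) = 1.2420·196.9 = 244.56 MPa
τ_max ≤ 314 MPa → acceptable

(a) 20 coils; (b) YES, τ_max = 245 MPa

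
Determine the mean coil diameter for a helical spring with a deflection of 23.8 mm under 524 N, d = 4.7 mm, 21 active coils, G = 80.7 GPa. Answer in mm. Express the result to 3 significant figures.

Required rate k = F/δ = 524/23.8 = 22.017 N/mm
D = (Gd⁴/(8N_a·k))^(1/3) = (80.7×10³·4.7⁴/(8·21·22.017))^(1/3)
  = (10646.4)^(1/3) = 21.9989 mm

22.0 mm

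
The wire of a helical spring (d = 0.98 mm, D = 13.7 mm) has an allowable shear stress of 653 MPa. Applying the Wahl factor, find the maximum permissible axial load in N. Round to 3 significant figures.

C = D/d = 13.7/0.98 = 13.9796
K_W = (4C−1)/(4C−4) + 0.615/C = 54.918/51.918 + 0.0440 = 1.1018
τ_max = K·8FD/(πd³) → F_max = τ_allow·πd³/(8DK)
F_max = 653·π·0.98³/(8·13.7·1.1018) = 1930.8/120.75 = 15.99 N

16.0 N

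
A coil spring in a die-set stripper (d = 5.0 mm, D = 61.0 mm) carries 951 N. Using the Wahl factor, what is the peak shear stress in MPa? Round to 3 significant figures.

Spring index C = D/d = 61.0/5.0 = 12.2000
K_W = (4C−1)/(4C−4) + 0.615/C = 47.800/44.800 + 0.0504 = 1.1174
τ₀ = 8FD/(πd³) = 8·951·61.0/(π·5.0³) = 464088/392.7 = 1181.8 MPa
τ_max = K·τ₀ = 1.1174 × 1181.8 = 1320.5 MPa

1320 MPa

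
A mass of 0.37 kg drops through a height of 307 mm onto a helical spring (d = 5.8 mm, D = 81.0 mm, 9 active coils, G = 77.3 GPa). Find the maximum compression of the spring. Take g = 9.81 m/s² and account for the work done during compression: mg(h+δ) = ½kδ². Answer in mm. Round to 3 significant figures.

32.9 mm

k = Gd⁴/(8D³N_a) = (77.3×10³)(5.8⁴)/(8·81.0³·9) = 2.2861 N/mm
W = mg = 0.37 × 9.81 = 3.6297 N
½kδ² − Wδ − Wh = 0 → δ = (W + √(W² + 2kWh))/k
δ = (3.6297 + √(13.175 + 5094.99))/2.2861 = (3.6297 + 71.471)/2.2861 = 32.851 mm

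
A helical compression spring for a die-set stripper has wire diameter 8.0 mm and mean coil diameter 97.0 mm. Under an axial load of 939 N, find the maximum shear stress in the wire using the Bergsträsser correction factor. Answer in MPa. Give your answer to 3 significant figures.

Spring index C = D/d = 97.0/8.0 = 12.1250
K_B = (4C+2)/(4C−3) = 50.500/45.500 = 1.1099
τ₀ = 8FD/(πd³) = 8·939·97.0/(π·8.0³) = 728664/1608.5 = 453.01 MPa
τ_max = K·τ₀ = 1.1099 × 453.01 = 502.79 MPa

503 MPa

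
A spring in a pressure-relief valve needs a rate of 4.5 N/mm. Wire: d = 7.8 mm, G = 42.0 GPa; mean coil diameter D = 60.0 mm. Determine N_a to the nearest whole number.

20

N_a = Gd⁴/(8D³k) = (42.0×10³ × 7.8⁴)/(8 × 60.0³ × 4.5)
    = 1.55463e+08 / 7.776e+06 = 19.99 → 20 coils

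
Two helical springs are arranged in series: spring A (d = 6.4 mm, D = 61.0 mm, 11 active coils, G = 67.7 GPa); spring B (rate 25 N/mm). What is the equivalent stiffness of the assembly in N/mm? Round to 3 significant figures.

4.63 N/mm

k_A = Gd⁴/(8D³N_a) = (67.7×10³)(6.4⁴)/(8·61.0³·11) = 5.6864 N/mm
Series: 1/k_eq = 1/5.6864 + 1/25 = 0.21586; k_eq = 4.6327 N/mm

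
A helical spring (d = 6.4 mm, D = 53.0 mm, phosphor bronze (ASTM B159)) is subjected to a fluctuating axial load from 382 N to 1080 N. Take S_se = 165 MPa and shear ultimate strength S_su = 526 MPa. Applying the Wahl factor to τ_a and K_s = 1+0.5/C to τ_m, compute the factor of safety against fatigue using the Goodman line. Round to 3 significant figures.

0.490

C = D/d = 53.0/6.4 = 8.2812; K_W = (4C−1)/(4C−4)+0.615/C = 1.1773; K_s = 1+0.5/C = 1.0604
F_a = (F_max−F_min)/2 = 349 N; F_m = (F_max+F_min)/2 = 731 N
τ_a = K_W·8F_aD/(πd³) = 1.1773 × 179.68 = 211.53 MPa
τ_m = K_s·8F_mD/(πd³) = 1.0604 × 376.35 = 399.07 MPa
Goodman: 1/n_f = τ_a/S_se + τ_m/S_su = 211.53/165 + 399.07/526 = 1.28201 + 0.75870 = 2.0407
n_f = 1/2.0407 = 0.49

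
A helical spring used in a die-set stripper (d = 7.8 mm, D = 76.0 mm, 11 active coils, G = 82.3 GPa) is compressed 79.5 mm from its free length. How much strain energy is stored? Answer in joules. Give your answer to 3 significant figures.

k = Gd⁴/(8D³N_a) = (82.3×10³)(7.8⁴)/(8·76.0³·11) = 7.886 N/mm
U = ½kδ² = 0.5 × 7.886 × 79.5² = 24921 N·mm = 24.921 J

24.9 J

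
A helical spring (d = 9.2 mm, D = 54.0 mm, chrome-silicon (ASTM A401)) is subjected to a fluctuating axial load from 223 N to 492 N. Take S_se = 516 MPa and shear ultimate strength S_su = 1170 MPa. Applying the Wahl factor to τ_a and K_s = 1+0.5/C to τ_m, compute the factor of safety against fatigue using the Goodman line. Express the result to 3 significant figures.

C = D/d = 54.0/9.2 = 5.8696; K_W = (4C−1)/(4C−4)+0.615/C = 1.2588; K_s = 1+0.5/C = 1.0852
F_a = (F_max−F_min)/2 = 134.5 N; F_m = (F_max+F_min)/2 = 357.5 N
τ_a = K_W·8F_aD/(πd³) = 1.2588 × 23.752 = 29.898 MPa
τ_m = K_s·8F_mD/(πd³) = 1.0852 × 63.132 = 68.509 MPa
Goodman: 1/n_f = τ_a/S_se + τ_m/S_su = 29.898/516 + 68.509/1170 = 0.05794 + 0.05856 = 0.1165
n_f = 1/0.1165 = 8.584

8.58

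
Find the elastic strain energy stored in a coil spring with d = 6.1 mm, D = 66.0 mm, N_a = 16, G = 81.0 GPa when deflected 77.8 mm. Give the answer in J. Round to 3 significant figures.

9.22 J

k = Gd⁴/(8D³N_a) = (81.0×10³)(6.1⁴)/(8·66.0³·16) = 3.0476 N/mm
U = ½kδ² = 0.5 × 3.0476 × 77.8² = 9223.4 N·mm = 9.2234 J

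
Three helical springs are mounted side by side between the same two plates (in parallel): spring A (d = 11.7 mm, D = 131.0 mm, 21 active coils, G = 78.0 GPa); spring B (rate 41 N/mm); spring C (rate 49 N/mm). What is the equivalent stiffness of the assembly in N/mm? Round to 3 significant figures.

93.9 N/mm

k_A = Gd⁴/(8D³N_a) = (78.0×10³)(11.7⁴)/(8·131.0³·21) = 3.87 N/mm
Parallel: k_eq = 3.87 + 41 + 49 = 93.87 N/mm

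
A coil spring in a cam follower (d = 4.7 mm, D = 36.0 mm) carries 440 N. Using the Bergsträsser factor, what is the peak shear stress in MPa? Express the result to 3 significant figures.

459 MPa

Spring index C = D/d = 36.0/4.7 = 7.6596
K_B = (4C+2)/(4C−3) = 32.638/27.638 = 1.1809
τ₀ = 8FD/(πd³) = 8·440·36.0/(π·4.7³) = 126720/326.17 = 388.51 MPa
τ_max = K·τ₀ = 1.1809 × 388.51 = 458.79 MPa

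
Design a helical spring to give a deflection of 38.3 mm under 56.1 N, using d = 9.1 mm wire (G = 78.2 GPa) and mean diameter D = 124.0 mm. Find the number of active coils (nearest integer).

24

Required rate k = F/δ = 56.1/38.3 = 1.4648 N/mm
N_a = Gd⁴/(8D³k) = (78.2×10³ × 9.1⁴)/(8 × 124.0³ × 1.4648)
    = 5.36256e+08 / 2.23418e+07 = 24 → 24 coils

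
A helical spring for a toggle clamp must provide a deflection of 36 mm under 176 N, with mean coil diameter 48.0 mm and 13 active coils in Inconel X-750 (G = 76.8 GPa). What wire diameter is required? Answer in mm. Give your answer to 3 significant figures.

5.20 mm

Required rate k = F/δ = 176/36 = 4.8889 N/mm
d = (8D³N_a·k / G)^(1/4) = (8·48.0³·13·4.8889 / (76.8×10³))^0.25
  = (732.16)^0.25 = 5.2018 mm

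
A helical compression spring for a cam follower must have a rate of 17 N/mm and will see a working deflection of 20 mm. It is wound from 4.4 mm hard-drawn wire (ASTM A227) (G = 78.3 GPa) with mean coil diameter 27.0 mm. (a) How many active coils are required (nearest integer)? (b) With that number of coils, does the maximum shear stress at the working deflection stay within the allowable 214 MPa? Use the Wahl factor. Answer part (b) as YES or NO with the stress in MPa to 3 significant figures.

N_a = Gd⁴/(8D³k) = (78.3×10³)(4.4⁴)/(8·27.0³·17) = 10.96 → N_a = 11
Actual rate k = Gd⁴/(8D³·11) = 16.943 N/mm
Working load F = kδ = 16.943·20 = 338.87 N
C = 27.0/4.4 = 6.1364; K_W = (4C−1)/(4C−4)+0.615/C = 1.2462
τ_max = K_W·8FD/(πd³) = 1.2462·273.51 = 340.86 MPa
τ_max > 214 MPa → exceeds allowable

(a) 11 coils; (b) NO, τ_max = 341 MPa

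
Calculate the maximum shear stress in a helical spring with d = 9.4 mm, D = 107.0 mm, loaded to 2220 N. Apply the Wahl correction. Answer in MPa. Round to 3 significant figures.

Spring index C = D/d = 107.0/9.4 = 11.3830
K_W = (4C−1)/(4C−4) + 0.615/C = 44.532/41.532 + 0.0540 = 1.1263
τ₀ = 8FD/(πd³) = 8·2220·107.0/(π·9.4³) = 1.90032e+06/2609.4 = 728.27 MPa
τ_max = K·τ₀ = 1.1263 × 728.27 = 820.22 MPa

820 MPa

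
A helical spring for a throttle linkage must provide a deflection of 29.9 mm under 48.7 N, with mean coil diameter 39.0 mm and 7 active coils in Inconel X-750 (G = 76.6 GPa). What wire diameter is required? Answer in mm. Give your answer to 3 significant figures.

Required rate k = F/δ = 48.7/29.9 = 1.6288 N/mm
d = (8D³N_a·k / G)^(1/4) = (8·39.0³·7·1.6288 / (76.6×10³))^0.25
  = (70.634)^0.25 = 2.8990 mm

2.90 mm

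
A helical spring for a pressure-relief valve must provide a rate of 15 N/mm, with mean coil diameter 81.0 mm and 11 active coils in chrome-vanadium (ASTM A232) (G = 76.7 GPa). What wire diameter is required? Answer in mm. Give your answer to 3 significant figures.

9.78 mm

d = (8D³N_a·k / G)^(1/4) = (8·81.0³·11·15 / (76.7×10³))^0.25
  = (9146.1)^0.25 = 9.7793 mm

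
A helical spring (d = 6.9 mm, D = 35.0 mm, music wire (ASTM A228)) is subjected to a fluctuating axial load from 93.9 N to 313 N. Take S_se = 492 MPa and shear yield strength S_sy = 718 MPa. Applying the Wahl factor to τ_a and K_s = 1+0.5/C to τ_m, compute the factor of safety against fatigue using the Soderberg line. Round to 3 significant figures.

6.12

C = D/d = 35.0/6.9 = 5.0725; K_W = (4C−1)/(4C−4)+0.615/C = 1.3054; K_s = 1+0.5/C = 1.0986
F_a = (F_max−F_min)/2 = 109.55 N; F_m = (F_max+F_min)/2 = 203.45 N
τ_a = K_W·8F_aD/(πd³) = 1.3054 × 29.722 = 38.799 MPa
τ_m = K_s·8F_mD/(πd³) = 1.0986 × 55.197 = 60.638 MPa
Soderberg: 1/n_f = τ_a/S_se + τ_m/S_sy = 38.799/492 + 60.638/718 = 0.07886 + 0.08445 = 0.16331
n_f = 1/0.16331 = 6.123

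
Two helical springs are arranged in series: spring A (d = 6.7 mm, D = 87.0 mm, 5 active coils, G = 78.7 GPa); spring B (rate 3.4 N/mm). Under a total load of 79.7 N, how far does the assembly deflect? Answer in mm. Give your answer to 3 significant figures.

k_A = Gd⁴/(8D³N_a) = (78.7×10³)(6.7⁴)/(8·87.0³·5) = 6.0208 N/mm
Series: 1/k_eq = 1/6.0208 + 1/3.4 = 0.46021; k_eq = 2.1729 N/mm
δ = F/k_eq = 79.7/2.1729 = 36.679 mm

36.7 mm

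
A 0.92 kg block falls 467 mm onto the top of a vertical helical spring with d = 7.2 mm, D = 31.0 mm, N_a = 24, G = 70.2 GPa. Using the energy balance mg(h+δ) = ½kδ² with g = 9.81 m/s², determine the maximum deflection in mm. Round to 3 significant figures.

k = Gd⁴/(8D³N_a) = (70.2×10³)(7.2⁴)/(8·31.0³·24) = 32.982 N/mm
W = mg = 0.92 × 9.81 = 9.0252 N
½kδ² − Wδ − Wh = 0 → δ = (W + √(W² + 2kWh))/k
δ = (9.0252 + √(81.454 + 278025))/32.982 = (9.0252 + 527.36)/32.982 = 16.263 mm

16.3 mm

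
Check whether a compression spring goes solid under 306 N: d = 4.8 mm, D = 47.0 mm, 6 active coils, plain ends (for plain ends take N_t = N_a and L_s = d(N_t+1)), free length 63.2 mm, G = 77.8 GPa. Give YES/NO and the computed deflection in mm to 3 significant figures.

YES, δ = 36.9 mm

k = Gd⁴/(8D³N_a) = (77.8×10³)(4.8⁴)/(8·47.0³·6) = 8.2872 N/mm
N_t = 6; L_s = 4.8·7 = 33.6 mm; δ_solid = L₀ − L_s = 63.2 − 33.6 = 29.6 mm
δ = F/k = 306/8.2872 = 36.924 mm
δ ≥ δ_solid → spring goes solid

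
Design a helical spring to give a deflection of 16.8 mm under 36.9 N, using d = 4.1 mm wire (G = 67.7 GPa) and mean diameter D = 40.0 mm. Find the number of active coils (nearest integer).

17

Required rate k = F/δ = 36.9/16.8 = 2.1964 N/mm
N_a = Gd⁴/(8D³k) = (67.7×10³ × 4.1⁴)/(8 × 40.0³ × 2.1964)
    = 1.91304e+07 / 1.12457e+06 = 17.01 → 17 coils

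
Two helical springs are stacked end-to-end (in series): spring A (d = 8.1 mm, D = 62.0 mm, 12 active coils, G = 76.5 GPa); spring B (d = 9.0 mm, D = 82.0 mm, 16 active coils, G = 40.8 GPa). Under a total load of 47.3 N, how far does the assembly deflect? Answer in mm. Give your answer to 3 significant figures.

k_A = Gd⁴/(8D³N_a) = (76.5×10³)(8.1⁴)/(8·62.0³·12) = 14.393 N/mm
k_B = Gd⁴/(8D³N_a) = (40.8×10³)(9.0⁴)/(8·82.0³·16) = 3.793 N/mm
Series: 1/k_eq = 1/14.393 + 1/3.793 = 0.33312; k_eq = 3.0019 N/mm
δ = F/k_eq = 47.3/3.0019 = 15.757 mm

15.8 mm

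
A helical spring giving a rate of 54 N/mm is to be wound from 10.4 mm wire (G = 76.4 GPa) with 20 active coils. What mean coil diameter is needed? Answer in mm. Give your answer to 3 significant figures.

46.9 mm

D = (Gd⁴/(8N_a·k))^(1/3) = (76.4×10³·10.4⁴/(8·20·54))^(1/3)
  = (103446)^(1/3) = 46.9430 mm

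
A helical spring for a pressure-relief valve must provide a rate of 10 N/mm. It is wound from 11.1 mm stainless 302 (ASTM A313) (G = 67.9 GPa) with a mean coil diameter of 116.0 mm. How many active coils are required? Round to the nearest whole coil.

N_a = Gd⁴/(8D³k) = (67.9×10³ × 11.1⁴)/(8 × 116.0³ × 10)
    = 1.03077e+09 / 1.24872e+08 = 8.255 → 8 coils

8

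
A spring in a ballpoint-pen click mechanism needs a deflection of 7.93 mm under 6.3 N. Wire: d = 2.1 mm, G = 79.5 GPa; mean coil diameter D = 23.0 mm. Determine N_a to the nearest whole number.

Required rate k = F/δ = 6.3/7.93 = 0.79445 N/mm
N_a = Gd⁴/(8D³k) = (79.5×10³ × 2.1⁴)/(8 × 23.0³ × 0.79445)
    = 1.54612e+06 / 77328.7 = 19.99 → 20 coils

20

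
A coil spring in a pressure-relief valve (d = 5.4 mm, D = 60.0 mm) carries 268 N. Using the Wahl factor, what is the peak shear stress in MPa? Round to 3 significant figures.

Spring index C = D/d = 60.0/5.4 = 11.1111
K_W = (4C−1)/(4C−4) + 0.615/C = 43.444/40.444 + 0.0554 = 1.1295
τ₀ = 8FD/(πd³) = 8·268·60.0/(π·5.4³) = 128640/494.69 = 260.04 MPa
τ_max = K·τ₀ = 1.1295 × 260.04 = 293.73 MPa

294 MPa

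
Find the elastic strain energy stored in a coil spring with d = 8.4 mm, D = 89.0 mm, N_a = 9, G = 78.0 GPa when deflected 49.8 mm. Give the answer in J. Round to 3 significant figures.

k = Gd⁴/(8D³N_a) = (78.0×10³)(8.4⁴)/(8·89.0³·9) = 7.6508 N/mm
U = ½kδ² = 0.5 × 7.6508 × 49.8² = 9487.2 N·mm = 9.4872 J

9.49 J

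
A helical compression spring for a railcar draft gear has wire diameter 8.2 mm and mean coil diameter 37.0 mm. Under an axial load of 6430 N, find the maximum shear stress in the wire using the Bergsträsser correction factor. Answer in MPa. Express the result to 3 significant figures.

1460 MPa

Spring index C = D/d = 37.0/8.2 = 4.5122
K_B = (4C+2)/(4C−3) = 20.049/15.049 = 1.3323
τ₀ = 8FD/(πd³) = 8·6430·37.0/(π·8.2³) = 1.90328e+06/1732.2 = 1098.8 MPa
τ_max = K·τ₀ = 1.3323 × 1098.8 = 1463.9 MPa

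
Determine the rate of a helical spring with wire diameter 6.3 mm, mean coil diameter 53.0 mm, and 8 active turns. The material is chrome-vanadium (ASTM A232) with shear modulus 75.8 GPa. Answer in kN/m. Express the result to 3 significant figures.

k = Gd⁴/(8D³N_a) = (75.8×10³ × 6.3⁴) / (8 × 53.0³ × 8)
  = 1.19407e+08 / 9.52813e+06 = 12.532 N/mm

12.5 kN/m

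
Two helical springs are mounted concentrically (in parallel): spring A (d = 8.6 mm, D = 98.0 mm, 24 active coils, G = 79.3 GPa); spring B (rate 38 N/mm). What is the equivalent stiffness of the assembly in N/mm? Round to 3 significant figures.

40.4 N/mm

k_A = Gd⁴/(8D³N_a) = (79.3×10³)(8.6⁴)/(8·98.0³·24) = 2.4004 N/mm
Parallel: k_eq = 2.4004 + 38 = 40.4 N/mm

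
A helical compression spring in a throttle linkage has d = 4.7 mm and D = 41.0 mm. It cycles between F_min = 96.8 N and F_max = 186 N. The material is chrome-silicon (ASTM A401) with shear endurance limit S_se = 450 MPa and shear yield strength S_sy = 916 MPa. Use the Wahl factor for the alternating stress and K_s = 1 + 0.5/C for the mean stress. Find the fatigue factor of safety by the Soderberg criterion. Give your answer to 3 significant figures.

C = D/d = 41.0/4.7 = 8.7234; K_W = (4C−1)/(4C−4)+0.615/C = 1.1676; K_s = 1+0.5/C = 1.0573
F_a = (F_max−F_min)/2 = 44.6 N; F_m = (F_max+F_min)/2 = 141.4 N
τ_a = K_W·8F_aD/(πd³) = 1.1676 × 44.85 = 52.368 MPa
τ_m = K_s·8F_mD/(πd³) = 1.0573 × 142.19 = 150.34 MPa
Soderberg: 1/n_f = τ_a/S_se + τ_m/S_sy = 52.368/450 + 150.34/916 = 0.11637 + 0.16413 = 0.2805
n_f = 1/0.2805 = 3.565

3.57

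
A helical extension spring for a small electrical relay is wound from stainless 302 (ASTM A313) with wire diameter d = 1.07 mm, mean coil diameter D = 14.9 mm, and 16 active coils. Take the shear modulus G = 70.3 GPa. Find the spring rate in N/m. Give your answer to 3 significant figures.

k = Gd⁴/(8D³N_a) = (70.3×10³ × 1.07⁴) / (8 × 14.9³ × 16)
  = 92149 / 423417 = 0.21763 N/mm = 217.63 N/m

218 N/m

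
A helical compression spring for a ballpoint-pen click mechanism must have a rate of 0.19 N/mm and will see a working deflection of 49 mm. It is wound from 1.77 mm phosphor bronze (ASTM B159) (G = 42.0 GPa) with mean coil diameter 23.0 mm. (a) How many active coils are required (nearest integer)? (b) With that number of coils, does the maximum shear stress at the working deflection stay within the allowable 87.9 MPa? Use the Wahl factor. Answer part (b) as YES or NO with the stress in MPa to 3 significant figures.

(a) 22 coils; (b) NO, τ_max = 111 MPa

N_a = Gd⁴/(8D³k) = (42.0×10³)(1.77⁴)/(8·23.0³·0.19) = 22.29 → N_a = 22
Actual rate k = Gd⁴/(8D³·22) = 0.19251 N/mm
Working load F = kδ = 0.19251·49 = 9.4328 N
C = 23.0/1.77 = 12.9944; K_W = (4C−1)/(4C−4)+0.615/C = 1.1099
τ_max = K_W·8FD/(πd³) = 1.1099·99.63 = 110.58 MPa
τ_max > 87.9 MPa → exceeds allowable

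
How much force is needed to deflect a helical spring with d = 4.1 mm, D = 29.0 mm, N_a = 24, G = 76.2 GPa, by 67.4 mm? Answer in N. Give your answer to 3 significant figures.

k = Gd⁴/(8D³N_a) = (76.2×10³)(4.1⁴)/(8·29.0³·24) = 4.5983 N/mm
F = k·δ = 4.5983 × 67.4 = 309.92 N

310 N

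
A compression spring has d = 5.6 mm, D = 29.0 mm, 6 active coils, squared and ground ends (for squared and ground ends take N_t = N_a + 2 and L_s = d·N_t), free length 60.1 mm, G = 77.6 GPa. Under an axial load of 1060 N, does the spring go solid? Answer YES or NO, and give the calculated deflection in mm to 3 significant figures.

YES, δ = 16.3 mm

k = Gd⁴/(8D³N_a) = (77.6×10³)(5.6⁴)/(8·29.0³·6) = 65.19 N/mm
N_t = 8; L_s = 5.6·8 = 44.8 mm; δ_solid = L₀ − L_s = 60.1 − 44.8 = 15.3 mm
δ = F/k = 1060/65.19 = 16.26 mm
δ ≥ δ_solid → spring goes solid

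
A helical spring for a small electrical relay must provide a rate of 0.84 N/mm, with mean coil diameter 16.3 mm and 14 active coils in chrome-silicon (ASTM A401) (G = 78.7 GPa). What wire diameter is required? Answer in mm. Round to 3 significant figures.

d = (8D³N_a·k / G)^(1/4) = (8·16.3³·14·0.84 / (78.7×10³))^0.25
  = (5.1771)^0.25 = 1.5084 mm

1.51 mm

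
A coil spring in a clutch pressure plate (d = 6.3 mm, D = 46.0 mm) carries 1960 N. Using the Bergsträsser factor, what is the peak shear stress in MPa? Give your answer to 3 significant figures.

1090 MPa

Spring index C = D/d = 46.0/6.3 = 7.3016
K_B = (4C+2)/(4C−3) = 31.206/26.206 = 1.1908
τ₀ = 8FD/(πd³) = 8·1960·46.0/(π·6.3³) = 721280/785.55 = 918.19 MPa
τ_max = K·τ₀ = 1.1908 × 918.19 = 1093.4 MPa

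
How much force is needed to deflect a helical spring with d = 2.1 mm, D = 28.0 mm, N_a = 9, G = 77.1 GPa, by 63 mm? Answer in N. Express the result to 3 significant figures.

59.8 N

k = Gd⁴/(8D³N_a) = (77.1×10³)(2.1⁴)/(8·28.0³·9) = 0.94869 N/mm
F = k·δ = 0.94869 × 63 = 59.768 N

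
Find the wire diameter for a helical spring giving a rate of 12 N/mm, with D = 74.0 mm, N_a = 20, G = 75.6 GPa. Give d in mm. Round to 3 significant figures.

d = (8D³N_a·k / G)^(1/4) = (8·74.0³·20·12 / (75.6×10³))^0.25
  = (10291)^0.25 = 10.0721 mm

10.1 mm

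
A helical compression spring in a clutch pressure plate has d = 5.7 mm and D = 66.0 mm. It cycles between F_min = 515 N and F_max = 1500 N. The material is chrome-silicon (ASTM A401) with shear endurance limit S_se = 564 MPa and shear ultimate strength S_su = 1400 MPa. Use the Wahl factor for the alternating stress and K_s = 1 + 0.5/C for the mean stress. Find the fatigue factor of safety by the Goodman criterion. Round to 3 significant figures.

0.636

C = D/d = 66.0/5.7 = 11.5789; K_W = (4C−1)/(4C−4)+0.615/C = 1.1240; K_s = 1+0.5/C = 1.0432
F_a = (F_max−F_min)/2 = 492.5 N; F_m = (F_max+F_min)/2 = 1007.5 N
τ_a = K_W·8F_aD/(πd³) = 1.1240 × 446.96 = 502.38 MPa
τ_m = K_s·8F_mD/(πd³) = 1.0432 × 914.33 = 953.82 MPa
Goodman: 1/n_f = τ_a/S_se + τ_m/S_su = 502.38/564 + 953.82/1400 = 0.89075 + 0.68130 = 1.572
n_f = 1/1.572 = 0.6361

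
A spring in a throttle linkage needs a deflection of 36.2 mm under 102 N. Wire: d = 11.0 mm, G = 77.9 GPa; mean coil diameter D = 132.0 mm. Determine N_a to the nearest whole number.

22

Required rate k = F/δ = 102/36.2 = 2.8177 N/mm
N_a = Gd⁴/(8D³k) = (77.9×10³ × 11.0⁴)/(8 × 132.0³ × 2.8177)
    = 1.14053e+09 / 5.18446e+07 = 22 → 22 coils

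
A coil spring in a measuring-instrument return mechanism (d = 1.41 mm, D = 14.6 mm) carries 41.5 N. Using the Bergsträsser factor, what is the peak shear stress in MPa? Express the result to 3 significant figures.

Spring index C = D/d = 14.6/1.41 = 10.3546
K_B = (4C+2)/(4C−3) = 43.418/38.418 = 1.1301
τ₀ = 8FD/(πd³) = 8·41.5·14.6/(π·1.41³) = 4847.2/8.8066 = 550.41 MPa
τ_max = K·τ₀ = 1.1301 × 550.41 = 622.04 MPa

622 MPa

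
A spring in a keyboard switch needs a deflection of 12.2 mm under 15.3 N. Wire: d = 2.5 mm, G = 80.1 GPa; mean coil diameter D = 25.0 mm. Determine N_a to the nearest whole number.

20

Required rate k = F/δ = 15.3/12.2 = 1.2541 N/mm
N_a = Gd⁴/(8D³k) = (80.1×10³ × 2.5⁴)/(8 × 25.0³ × 1.2541)
    = 3.12891e+06 / 156762 = 19.96 → 20 coils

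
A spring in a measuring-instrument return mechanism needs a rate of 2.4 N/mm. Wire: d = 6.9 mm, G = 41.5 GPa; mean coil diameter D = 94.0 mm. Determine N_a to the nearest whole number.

6

N_a = Gd⁴/(8D³k) = (41.5×10³ × 6.9⁴)/(8 × 94.0³ × 2.4)
    = 9.40686e+07 / 1.59472e+07 = 5.899 → 6 coils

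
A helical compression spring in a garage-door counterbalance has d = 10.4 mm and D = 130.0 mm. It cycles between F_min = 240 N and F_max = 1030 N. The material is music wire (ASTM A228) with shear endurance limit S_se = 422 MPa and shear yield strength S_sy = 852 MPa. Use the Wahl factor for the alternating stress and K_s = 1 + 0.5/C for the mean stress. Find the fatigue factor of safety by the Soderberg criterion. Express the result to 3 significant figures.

1.87

C = D/d = 130.0/10.4 = 12.5000; K_W = (4C−1)/(4C−4)+0.615/C = 1.1144; K_s = 1+0.5/C = 1.0400
F_a = (F_max−F_min)/2 = 395 N; F_m = (F_max+F_min)/2 = 635 N
τ_a = K_W·8F_aD/(πd³) = 1.1144 × 116.25 = 129.55 MPa
τ_m = K_s·8F_mD/(πd³) = 1.0400 × 186.88 = 194.35 MPa
Soderberg: 1/n_f = τ_a/S_se + τ_m/S_sy = 129.55/422 + 194.35/852 = 0.30698 + 0.22811 = 0.5351
n_f = 1/0.5351 = 1.869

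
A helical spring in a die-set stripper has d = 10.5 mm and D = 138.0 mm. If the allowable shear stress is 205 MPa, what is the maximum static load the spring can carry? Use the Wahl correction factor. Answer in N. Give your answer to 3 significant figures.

C = D/d = 138.0/10.5 = 13.1429
K_W = (4C−1)/(4C−4) + 0.615/C = 51.571/48.571 + 0.0468 = 1.1086
τ_max = K·8FD/(πd³) → F_max = τ_allow·πd³/(8DK)
F_max = 205·π·10.5³/(8·138.0·1.1086) = 7.4554e+05/1223.8 = 609.18 N

609 N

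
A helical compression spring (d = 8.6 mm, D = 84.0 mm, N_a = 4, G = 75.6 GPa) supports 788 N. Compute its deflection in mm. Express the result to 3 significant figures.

k = Gd⁴/(8D³N_a) = (75.6×10³)(8.6⁴)/(8·84.0³·4) = 21.804 N/mm
δ = F/k = 788 / 21.804 = 36.141 mm

36.1 mm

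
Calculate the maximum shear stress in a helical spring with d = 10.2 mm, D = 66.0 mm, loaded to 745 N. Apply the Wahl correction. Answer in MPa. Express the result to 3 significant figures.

145 MPa

Spring index C = D/d = 66.0/10.2 = 6.4706
K_W = (4C−1)/(4C−4) + 0.615/C = 24.882/21.882 + 0.0950 = 1.2321
τ₀ = 8FD/(πd³) = 8·745·66.0/(π·10.2³) = 393360/3333.9 = 117.99 MPa
τ_max = K·τ₀ = 1.2321 × 117.99 = 145.38 MPa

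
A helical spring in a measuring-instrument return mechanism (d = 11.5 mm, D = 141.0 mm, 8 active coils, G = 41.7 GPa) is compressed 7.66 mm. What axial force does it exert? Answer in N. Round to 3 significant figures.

31.1 N

k = Gd⁴/(8D³N_a) = (41.7×10³)(11.5⁴)/(8·141.0³·8) = 4.0653 N/mm
F = k·δ = 4.0653 × 7.66 = 31.14 N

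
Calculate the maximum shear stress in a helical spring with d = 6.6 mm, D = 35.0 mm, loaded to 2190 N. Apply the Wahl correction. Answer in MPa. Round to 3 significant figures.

Spring index C = D/d = 35.0/6.6 = 5.3030
K_W = (4C−1)/(4C−4) + 0.615/C = 20.212/17.212 + 0.1160 = 1.2903
τ₀ = 8FD/(πd³) = 8·2190·35.0/(π·6.6³) = 613200/903.2 = 678.92 MPa
τ_max = K·τ₀ = 1.2903 × 678.92 = 875.99 MPa

876 MPa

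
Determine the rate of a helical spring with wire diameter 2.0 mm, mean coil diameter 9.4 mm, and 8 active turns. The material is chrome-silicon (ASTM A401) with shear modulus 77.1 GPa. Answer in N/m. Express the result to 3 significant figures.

23200 N/m

k = Gd⁴/(8D³N_a) = (77.1×10³ × 2.0⁴) / (8 × 9.4³ × 8)
  = 1.2336e+06 / 53157.4 = 23.207 N/mm = 23207 N/m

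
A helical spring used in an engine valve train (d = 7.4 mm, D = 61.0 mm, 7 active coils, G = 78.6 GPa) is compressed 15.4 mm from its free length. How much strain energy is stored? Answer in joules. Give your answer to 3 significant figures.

2.20 J

k = Gd⁴/(8D³N_a) = (78.6×10³)(7.4⁴)/(8·61.0³·7) = 18.543 N/mm
U = ½kδ² = 0.5 × 18.543 × 15.4² = 2198.8 N·mm = 2.1988 J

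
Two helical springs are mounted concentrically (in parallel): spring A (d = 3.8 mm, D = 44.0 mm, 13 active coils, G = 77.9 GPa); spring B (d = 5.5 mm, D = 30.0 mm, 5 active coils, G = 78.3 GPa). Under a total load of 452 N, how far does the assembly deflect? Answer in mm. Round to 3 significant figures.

6.63 mm

k_A = Gd⁴/(8D³N_a) = (77.9×10³)(3.8⁴)/(8·44.0³·13) = 1.8335 N/mm
k_B = Gd⁴/(8D³N_a) = (78.3×10³)(5.5⁴)/(8·30.0³·5) = 66.342 N/mm
Parallel: k_eq = 1.8335 + 66.342 = 68.176 N/mm
δ = F/k_eq = 452/68.176 = 6.6299 mm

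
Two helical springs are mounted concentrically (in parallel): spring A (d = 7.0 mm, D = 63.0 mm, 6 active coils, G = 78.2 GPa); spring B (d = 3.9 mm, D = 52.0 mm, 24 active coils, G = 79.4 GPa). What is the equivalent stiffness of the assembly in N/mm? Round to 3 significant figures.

k_A = Gd⁴/(8D³N_a) = (78.2×10³)(7.0⁴)/(8·63.0³·6) = 15.644 N/mm
k_B = Gd⁴/(8D³N_a) = (79.4×10³)(3.9⁴)/(8·52.0³·24) = 0.68041 N/mm
Parallel: k_eq = 15.644 + 0.68041 = 16.324 N/mm

16.3 N/mm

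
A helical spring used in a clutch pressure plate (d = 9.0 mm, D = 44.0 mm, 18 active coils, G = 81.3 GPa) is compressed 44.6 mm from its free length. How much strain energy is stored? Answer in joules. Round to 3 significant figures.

43.2 J

k = Gd⁴/(8D³N_a) = (81.3×10³)(9.0⁴)/(8·44.0³·18) = 43.485 N/mm
U = ½kδ² = 0.5 × 43.485 × 44.6² = 43249 N·mm = 43.249 J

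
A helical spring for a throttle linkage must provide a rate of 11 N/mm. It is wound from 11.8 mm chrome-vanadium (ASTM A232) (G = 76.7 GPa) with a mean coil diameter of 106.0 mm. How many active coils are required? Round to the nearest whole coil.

14

N_a = Gd⁴/(8D³k) = (76.7×10³ × 11.8⁴)/(8 × 106.0³ × 11)
    = 1.48704e+09 / 1.04809e+08 = 14.19 → 14 coils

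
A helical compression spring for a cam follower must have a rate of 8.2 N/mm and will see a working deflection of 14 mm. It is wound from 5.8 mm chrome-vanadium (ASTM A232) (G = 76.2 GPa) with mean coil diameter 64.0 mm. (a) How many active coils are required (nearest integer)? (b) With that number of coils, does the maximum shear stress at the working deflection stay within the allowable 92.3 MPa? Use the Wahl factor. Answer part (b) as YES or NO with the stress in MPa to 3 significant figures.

N_a = Gd⁴/(8D³k) = (76.2×10³)(5.8⁴)/(8·64.0³·8.2) = 5.014 → N_a = 5
Actual rate k = Gd⁴/(8D³·5) = 8.2237 N/mm
Working load F = kδ = 8.2237·14 = 115.13 N
C = 64.0/5.8 = 11.0345; K_W = (4C−1)/(4C−4)+0.615/C = 1.1305
τ_max = K_W·8FD/(πd³) = 1.1305·96.168 = 108.72 MPa
τ_max > 92.3 MPa → exceeds allowable

(a) 5 coils; (b) NO, τ_max = 109 MPa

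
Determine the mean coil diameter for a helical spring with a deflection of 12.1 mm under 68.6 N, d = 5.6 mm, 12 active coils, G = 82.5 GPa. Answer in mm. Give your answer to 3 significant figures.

53.0 mm

Required rate k = F/δ = 68.6/12.1 = 5.6694 N/mm
D = (Gd⁴/(8N_a·k))^(1/3) = (82.5×10³·5.6⁴/(8·12·5.6694))^(1/3)
  = (149072)^(1/3) = 53.0231 mm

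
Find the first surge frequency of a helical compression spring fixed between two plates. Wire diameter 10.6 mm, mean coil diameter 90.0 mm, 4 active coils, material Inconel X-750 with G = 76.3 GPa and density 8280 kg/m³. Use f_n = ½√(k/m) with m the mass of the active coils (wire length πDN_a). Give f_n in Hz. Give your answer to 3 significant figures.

112 Hz

k = Gd⁴/(8D³N_a) = (76.3×10³)(10.6⁴)/(8·90.0³·4) = 41.292 N/mm = 41292 N/m
Wire length L = πDN_a = π·90.0·4 = 1131 mm
m = ρ·(πd²/4)·L = 8280 × 88.247×10⁻⁶ m² × 1.131 m = 0.82639 kg
f_n = ½√(k/m) = 0.5·√(41292/0.82639) = 0.5·√(49967) = 111.77 Hz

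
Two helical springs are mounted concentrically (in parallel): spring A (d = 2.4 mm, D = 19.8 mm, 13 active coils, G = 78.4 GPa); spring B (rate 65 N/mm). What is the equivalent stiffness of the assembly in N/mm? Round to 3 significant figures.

68.2 N/mm

k_A = Gd⁴/(8D³N_a) = (78.4×10³)(2.4⁴)/(8·19.8³·13) = 3.222 N/mm
Parallel: k_eq = 3.222 + 65 = 68.222 N/mm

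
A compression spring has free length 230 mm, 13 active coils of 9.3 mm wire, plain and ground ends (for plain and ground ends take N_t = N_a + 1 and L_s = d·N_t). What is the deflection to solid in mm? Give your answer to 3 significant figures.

99.8 mm

N_t = 14; L_s = 9.3·14 = 130.2 mm
δ_solid = L₀ − L_s = 230 − 130.2 = 99.8 mm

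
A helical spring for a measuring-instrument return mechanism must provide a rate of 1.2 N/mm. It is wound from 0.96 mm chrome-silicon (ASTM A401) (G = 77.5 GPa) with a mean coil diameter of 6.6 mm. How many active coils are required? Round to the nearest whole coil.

N_a = Gd⁴/(8D³k) = (77.5×10³ × 0.96⁴)/(8 × 6.6³ × 1.2)
    = 65824.4 / 2759.96 = 23.85 → 24 coils

24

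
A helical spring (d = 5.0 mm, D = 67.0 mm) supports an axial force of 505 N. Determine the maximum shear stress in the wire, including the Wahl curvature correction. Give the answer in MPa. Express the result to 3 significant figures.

Spring index C = D/d = 67.0/5.0 = 13.4000
K_W = (4C−1)/(4C−4) + 0.615/C = 52.600/49.600 + 0.0459 = 1.1064
τ₀ = 8FD/(πd³) = 8·505·67.0/(π·5.0³) = 270680/392.7 = 689.28 MPa
τ_max = K·τ₀ = 1.1064 × 689.28 = 762.61 MPa

763 MPa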